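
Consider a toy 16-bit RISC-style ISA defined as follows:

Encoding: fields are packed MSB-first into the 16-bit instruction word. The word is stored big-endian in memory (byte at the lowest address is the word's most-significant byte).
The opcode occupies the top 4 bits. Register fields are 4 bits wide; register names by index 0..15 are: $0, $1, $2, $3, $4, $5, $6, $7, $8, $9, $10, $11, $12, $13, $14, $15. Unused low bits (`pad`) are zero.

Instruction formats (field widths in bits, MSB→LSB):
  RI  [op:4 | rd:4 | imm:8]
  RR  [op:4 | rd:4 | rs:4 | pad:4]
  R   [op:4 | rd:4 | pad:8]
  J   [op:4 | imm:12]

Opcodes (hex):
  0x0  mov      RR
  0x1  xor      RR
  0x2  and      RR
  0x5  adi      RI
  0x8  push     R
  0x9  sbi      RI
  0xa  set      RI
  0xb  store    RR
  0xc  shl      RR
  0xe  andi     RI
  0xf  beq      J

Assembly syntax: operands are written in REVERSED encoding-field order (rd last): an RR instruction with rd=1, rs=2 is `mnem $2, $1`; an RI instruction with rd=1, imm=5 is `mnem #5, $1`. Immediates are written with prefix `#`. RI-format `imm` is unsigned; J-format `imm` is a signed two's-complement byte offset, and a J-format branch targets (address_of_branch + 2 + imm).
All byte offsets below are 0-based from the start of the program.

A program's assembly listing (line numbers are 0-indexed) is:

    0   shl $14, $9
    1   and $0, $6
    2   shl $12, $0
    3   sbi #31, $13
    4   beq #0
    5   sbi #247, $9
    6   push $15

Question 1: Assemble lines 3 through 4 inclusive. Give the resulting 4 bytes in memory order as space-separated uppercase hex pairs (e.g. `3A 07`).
L3: sbi op=0x9:4|rd=13:4|imm=31:8 ⇒ 0x9d1f ⇒ big 9d 1f
L4: beq op=0xf:4|imm=0:12 ⇒ 0xf000 ⇒ big f0 00

9D 1F F0 00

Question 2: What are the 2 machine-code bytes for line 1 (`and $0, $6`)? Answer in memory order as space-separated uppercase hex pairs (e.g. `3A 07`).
26 00

line 1 (and): pack op=0x2:4|rd=6:4|rs=0:4|pad=0:4 = 0x2600; big→ 26 00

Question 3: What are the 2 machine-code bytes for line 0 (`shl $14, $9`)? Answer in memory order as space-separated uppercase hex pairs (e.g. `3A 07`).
0. shl fields op=0xc:4|rd=9:4|rs=14:4|pad=0:4 → word c9e0h → c9 e0

C9 E0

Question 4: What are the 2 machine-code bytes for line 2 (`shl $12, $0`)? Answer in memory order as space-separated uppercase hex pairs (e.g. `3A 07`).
2. shl fields op=0xc:4|rd=0:4|rs=12:4|pad=0:4 → word c0c0h → c0 c0

C0 C0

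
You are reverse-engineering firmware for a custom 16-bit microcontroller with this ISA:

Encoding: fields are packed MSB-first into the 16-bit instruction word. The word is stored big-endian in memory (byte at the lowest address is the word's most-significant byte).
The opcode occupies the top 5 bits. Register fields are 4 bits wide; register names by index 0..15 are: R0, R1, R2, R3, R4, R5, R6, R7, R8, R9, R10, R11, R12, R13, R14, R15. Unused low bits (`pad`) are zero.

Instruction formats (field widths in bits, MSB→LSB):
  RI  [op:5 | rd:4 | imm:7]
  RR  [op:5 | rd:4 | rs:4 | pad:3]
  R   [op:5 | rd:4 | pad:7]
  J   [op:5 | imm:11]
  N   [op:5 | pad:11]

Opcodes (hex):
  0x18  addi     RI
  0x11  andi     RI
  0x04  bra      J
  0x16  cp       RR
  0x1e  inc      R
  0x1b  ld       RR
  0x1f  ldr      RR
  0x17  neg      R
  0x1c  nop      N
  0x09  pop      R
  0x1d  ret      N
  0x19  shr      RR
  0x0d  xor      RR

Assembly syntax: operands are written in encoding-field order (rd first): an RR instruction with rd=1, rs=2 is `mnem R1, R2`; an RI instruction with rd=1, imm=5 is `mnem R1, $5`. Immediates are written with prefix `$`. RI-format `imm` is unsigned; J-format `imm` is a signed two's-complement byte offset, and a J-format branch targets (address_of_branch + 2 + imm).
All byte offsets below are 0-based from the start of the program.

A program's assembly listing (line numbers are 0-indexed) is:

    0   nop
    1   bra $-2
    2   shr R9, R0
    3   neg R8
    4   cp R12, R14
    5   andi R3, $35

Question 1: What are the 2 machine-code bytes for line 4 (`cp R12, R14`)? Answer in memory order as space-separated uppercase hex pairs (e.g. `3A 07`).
4. cp fields op=0x16:5|rd=12:4|rs=14:4|pad=0:3 → word b670h → b6 70

B6 70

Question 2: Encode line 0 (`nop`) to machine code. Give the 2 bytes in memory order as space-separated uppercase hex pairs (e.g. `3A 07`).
E0 00

line 0 (nop): pack op=0x1c:5|pad=0:11 = 0xe000; big→ e0 00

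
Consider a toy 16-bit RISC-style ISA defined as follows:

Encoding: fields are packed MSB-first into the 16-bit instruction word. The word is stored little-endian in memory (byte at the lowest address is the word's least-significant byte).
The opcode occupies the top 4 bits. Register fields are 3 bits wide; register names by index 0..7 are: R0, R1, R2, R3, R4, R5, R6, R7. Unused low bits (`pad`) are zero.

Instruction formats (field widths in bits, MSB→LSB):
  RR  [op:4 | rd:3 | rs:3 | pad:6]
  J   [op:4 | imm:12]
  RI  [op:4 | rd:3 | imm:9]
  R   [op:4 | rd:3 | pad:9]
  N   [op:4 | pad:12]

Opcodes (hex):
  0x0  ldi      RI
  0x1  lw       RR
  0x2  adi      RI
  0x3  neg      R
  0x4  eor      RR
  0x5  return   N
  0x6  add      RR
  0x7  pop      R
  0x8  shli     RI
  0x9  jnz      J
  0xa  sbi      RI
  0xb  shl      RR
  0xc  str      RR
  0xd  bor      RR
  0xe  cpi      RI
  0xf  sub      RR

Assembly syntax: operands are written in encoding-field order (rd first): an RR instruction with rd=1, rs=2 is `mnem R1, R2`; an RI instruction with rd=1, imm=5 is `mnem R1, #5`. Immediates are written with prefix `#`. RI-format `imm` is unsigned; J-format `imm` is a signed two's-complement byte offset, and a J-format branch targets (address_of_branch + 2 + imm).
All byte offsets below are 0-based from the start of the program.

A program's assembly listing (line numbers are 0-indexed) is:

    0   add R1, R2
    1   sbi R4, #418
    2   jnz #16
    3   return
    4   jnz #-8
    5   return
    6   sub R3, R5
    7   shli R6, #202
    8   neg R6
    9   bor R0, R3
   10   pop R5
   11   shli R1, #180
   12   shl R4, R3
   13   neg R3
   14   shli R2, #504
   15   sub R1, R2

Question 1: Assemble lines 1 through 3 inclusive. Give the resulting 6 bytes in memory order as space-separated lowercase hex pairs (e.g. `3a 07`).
a2 a9 10 90 00 50

1. sbi fields op=0xa:4|rd=4:3|imm=418:9 → word a9a2h → a2 a9
2. jnz fields op=0x9:4|imm=16:12 → word 9010h → 10 90
3. return fields op=0x5:4|pad=0:12 → word 5000h → 00 50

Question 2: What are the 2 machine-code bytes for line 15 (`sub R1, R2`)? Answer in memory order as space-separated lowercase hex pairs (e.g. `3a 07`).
80 f2

line 15 (sub): pack op=0xf:4|rd=1:3|rs=2:3|pad=0:6 = 0xf280; little→ 80 f2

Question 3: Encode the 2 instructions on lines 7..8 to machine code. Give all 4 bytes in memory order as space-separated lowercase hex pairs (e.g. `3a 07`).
7. shli fields op=0x8:4|rd=6:3|imm=202:9 → word 8ccah → ca 8c
8. neg fields op=0x3:4|rd=6:3|pad=0:9 → word 3c00h → 00 3c

ca 8c 00 3c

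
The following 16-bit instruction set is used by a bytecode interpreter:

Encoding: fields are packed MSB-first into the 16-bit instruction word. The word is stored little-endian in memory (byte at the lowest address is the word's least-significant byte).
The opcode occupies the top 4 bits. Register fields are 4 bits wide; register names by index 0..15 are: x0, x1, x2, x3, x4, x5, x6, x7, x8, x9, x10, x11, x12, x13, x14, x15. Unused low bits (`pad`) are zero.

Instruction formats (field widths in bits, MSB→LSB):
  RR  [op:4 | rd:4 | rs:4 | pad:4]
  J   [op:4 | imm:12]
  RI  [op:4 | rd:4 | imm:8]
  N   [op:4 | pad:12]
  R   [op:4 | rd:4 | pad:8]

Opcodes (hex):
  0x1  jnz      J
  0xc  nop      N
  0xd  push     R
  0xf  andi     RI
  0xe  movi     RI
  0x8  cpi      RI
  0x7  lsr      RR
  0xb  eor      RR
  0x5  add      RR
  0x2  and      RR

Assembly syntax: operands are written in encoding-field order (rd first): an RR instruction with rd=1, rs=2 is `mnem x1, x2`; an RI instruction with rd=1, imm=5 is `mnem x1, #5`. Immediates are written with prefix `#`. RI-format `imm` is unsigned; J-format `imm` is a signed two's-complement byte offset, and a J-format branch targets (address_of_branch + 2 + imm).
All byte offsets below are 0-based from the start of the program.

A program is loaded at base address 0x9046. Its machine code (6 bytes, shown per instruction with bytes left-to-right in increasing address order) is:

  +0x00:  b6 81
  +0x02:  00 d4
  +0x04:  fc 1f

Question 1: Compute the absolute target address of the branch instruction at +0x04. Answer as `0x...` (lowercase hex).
[04] fc 1f → 0x1ffc
  op=0x1ffc>>12=0x1 ⇒ jnz (J)
  [11:0] imm=4092 (s12→-4) = #-4
  target = base 0x9046 + off 0x04 + 2 + imm -4 = 0x9048

0x9048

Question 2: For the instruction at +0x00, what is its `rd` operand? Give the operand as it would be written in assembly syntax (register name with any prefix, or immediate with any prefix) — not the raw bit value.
[00] b6 81 → 0x81b6
  top 4b → 0x8 → cpi [RI]
  rd: (w>>8)&0xf=0x1 → x1
  imm: (w>>0)&0xff=0xb6 → #182

x1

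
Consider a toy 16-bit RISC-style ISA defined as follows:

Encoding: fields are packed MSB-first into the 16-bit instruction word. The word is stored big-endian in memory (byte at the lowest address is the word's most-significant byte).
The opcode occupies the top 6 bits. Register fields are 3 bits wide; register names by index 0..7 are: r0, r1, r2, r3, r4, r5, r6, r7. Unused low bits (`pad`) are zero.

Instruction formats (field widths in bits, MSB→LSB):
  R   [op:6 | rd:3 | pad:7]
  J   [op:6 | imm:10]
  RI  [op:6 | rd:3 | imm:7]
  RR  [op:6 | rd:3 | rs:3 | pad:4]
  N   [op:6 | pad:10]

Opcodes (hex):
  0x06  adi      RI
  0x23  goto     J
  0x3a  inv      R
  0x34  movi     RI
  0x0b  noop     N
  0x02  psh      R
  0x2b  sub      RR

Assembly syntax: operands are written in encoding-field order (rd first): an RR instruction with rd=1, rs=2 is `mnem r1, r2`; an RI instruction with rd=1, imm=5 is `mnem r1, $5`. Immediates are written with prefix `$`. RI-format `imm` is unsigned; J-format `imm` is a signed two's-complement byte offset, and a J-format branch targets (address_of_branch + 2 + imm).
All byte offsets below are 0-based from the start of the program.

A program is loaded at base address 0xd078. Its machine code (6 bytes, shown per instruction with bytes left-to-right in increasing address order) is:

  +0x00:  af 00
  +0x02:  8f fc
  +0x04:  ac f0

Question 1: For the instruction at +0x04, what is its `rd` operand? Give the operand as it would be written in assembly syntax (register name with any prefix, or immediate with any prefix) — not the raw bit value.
+0x04: ac f0 ⇒ word 0xacf0 (big)
  op=0xacf0>>10=0x2b ⇒ sub (RR)
  [9:7] rd=1 = r1
  [6:4] rs=7 = r7

r1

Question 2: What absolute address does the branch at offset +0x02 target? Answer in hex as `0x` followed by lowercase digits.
0xd078

[02] 8f fc → 0x8ffc
  op=0x8ffc>>10=0x23 ⇒ goto (J)
  imm@[9:0]=0x3fc (s10→-4) ⇒ $-4
  target = base 0xd078 + off 0x02 + 2 + imm -4 = 0xd078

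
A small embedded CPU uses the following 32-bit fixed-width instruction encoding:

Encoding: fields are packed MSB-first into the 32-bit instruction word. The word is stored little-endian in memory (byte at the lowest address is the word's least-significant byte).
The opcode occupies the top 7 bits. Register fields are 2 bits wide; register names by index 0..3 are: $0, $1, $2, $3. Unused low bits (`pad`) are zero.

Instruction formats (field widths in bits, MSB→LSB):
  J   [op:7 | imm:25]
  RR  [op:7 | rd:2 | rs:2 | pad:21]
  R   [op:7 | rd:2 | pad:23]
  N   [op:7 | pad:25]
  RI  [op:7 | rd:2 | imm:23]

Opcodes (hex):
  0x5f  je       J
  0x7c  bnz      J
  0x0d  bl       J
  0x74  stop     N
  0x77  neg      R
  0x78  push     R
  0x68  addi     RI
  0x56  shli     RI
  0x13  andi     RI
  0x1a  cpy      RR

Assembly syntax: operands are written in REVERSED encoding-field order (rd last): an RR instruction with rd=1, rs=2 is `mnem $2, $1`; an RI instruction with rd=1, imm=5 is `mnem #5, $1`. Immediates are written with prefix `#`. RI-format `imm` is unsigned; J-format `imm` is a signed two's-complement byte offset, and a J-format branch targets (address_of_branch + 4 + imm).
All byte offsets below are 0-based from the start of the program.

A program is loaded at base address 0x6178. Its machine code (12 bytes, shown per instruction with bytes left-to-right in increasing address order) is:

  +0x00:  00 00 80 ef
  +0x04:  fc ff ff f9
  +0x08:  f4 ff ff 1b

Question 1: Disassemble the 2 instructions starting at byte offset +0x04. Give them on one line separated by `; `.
off 0x04: read fc ff ff f9 as little → 0xf9fffffc
  top 7b → 0x7c → bnz [J]
  imm: (w>>0)&0x1ffffff=0x1fffffc (s25→-4) → #-4
off 0x08: read f4 ff ff 1b as little → 0x1bfffff4
  top 7b → 0xd → bl [J]
  imm: (w>>0)&0x1ffffff=0x1fffff4 (s25→-12) → #-12

bnz #-4; bl #-12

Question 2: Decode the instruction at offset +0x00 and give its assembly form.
neg $3

@+00  little-endian(00 00 80 ef) = 0xef800000
  top 7b → 0x77 → neg [R]
  rd@[24:23]=0x3 ⇒ $3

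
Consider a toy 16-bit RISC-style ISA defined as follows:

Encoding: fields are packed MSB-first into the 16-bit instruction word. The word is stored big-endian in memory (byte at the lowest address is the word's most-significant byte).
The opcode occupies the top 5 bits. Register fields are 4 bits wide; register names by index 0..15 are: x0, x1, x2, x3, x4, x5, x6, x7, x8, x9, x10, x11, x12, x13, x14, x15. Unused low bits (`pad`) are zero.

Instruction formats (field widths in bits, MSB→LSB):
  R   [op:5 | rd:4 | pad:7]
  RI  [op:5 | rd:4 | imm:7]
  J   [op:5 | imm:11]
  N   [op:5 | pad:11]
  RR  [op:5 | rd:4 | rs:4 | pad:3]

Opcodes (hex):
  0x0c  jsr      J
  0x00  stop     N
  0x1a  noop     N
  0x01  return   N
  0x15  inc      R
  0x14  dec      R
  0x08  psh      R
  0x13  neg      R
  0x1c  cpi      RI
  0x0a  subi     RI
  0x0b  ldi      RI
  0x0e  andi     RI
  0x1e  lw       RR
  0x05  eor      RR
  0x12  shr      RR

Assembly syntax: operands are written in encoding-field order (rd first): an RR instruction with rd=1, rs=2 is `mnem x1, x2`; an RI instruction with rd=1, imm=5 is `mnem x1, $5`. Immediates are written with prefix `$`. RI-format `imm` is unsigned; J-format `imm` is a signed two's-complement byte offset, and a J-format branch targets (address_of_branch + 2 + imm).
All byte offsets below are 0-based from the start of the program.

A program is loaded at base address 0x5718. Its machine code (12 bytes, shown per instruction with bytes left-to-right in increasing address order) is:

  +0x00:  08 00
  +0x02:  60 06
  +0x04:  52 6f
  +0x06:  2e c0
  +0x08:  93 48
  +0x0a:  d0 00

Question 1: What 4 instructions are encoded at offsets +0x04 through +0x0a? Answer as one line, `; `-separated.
[04] 52 6f → 0x526f
  op=0x526f>>11=0xa ⇒ subi (RI)
  [10:7] rd=4 = x4
  [6:0] imm=111 = $111
[06] 2e c0 → 0x2ec0
  op=0x2ec0>>11=0x5 ⇒ eor (RR)
  [10:7] rd=13 = x13
  [6:3] rs=8 = x8
[08] 93 48 → 0x9348
  op=0x9348>>11=0x12 ⇒ shr (RR)
  [10:7] rd=6 = x6
  [6:3] rs=9 = x9
[0a] d0 00 → 0xd000
  op=0xd000>>11=0x1a ⇒ noop (N)

subi x4, $111; eor x13, x8; shr x6, x9; noop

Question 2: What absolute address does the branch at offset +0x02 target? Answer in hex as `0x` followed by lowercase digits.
0x5722

+0x02: 60 06 ⇒ word 0x6006 (big)
  op=0x6006>>11=0xc ⇒ jsr (J)
  [10:0] imm=6 = $6
  target = base 0x5718 + off 0x02 + 2 + imm 6 = 0x5722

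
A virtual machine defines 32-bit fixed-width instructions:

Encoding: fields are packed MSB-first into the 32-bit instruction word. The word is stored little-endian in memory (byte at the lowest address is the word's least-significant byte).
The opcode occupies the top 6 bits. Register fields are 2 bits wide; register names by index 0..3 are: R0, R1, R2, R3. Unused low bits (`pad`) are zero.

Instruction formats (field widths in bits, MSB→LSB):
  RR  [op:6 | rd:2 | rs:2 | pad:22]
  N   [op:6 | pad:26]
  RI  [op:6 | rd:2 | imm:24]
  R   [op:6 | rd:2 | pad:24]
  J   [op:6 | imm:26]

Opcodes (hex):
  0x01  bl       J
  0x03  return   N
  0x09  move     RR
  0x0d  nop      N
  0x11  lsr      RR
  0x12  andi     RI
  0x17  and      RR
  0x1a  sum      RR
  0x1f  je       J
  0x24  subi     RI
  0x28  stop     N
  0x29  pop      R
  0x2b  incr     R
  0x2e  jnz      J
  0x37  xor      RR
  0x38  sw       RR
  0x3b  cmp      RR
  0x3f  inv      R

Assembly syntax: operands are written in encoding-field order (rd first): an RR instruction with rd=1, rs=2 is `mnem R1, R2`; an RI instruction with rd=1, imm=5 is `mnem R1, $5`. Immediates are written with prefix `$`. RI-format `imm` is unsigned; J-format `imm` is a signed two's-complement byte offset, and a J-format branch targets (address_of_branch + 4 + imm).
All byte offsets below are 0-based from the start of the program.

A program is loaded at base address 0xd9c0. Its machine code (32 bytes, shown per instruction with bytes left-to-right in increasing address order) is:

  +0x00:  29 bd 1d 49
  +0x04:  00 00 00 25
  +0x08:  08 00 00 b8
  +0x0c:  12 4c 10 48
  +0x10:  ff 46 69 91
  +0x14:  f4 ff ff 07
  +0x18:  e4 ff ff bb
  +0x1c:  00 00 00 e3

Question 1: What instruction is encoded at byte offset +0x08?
@+08  little-endian(08 00 00 b8) = 0xb8000008
  op=0xb8000008>>26=0x2e ⇒ jnz (J)
  [25:0] imm=8 = $8

jnz $8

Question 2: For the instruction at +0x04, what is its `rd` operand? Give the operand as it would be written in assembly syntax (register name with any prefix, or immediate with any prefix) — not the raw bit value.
+0x04: 00 00 00 25 ⇒ word 0x25000000 (little)
  top 6b → 0x9 → move [RR]
  rd@[25:24]=0x1 ⇒ R1
  rs@[23:22]=0x0 ⇒ R0

R1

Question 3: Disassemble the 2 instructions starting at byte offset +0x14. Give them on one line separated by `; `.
off 0x14: read f4 ff ff 07 as little → 0x07fffff4
  top 6b → 0x1 → bl [J]
  imm@[25:0]=0x3fffff4 (s26→-12) ⇒ $-12
off 0x18: read e4 ff ff bb as little → 0xbbffffe4
  top 6b → 0x2e → jnz [J]
  imm@[25:0]=0x3ffffe4 (s26→-28) ⇒ $-28

bl $-12; jnz $-28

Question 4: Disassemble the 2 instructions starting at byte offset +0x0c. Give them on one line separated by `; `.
off 0x0c: read 12 4c 10 48 as little → 0x48104c12
  op=0x48104c12>>26=0x12 ⇒ andi (RI)
  [25:24] rd=0 = R0
  [23:0] imm=1068050 = $1068050
off 0x10: read ff 46 69 91 as little → 0x916946ff
  op=0x916946ff>>26=0x24 ⇒ subi (RI)
  [25:24] rd=1 = R1
  [23:0] imm=6899455 = $6899455

andi R0, $1068050; subi R1, $6899455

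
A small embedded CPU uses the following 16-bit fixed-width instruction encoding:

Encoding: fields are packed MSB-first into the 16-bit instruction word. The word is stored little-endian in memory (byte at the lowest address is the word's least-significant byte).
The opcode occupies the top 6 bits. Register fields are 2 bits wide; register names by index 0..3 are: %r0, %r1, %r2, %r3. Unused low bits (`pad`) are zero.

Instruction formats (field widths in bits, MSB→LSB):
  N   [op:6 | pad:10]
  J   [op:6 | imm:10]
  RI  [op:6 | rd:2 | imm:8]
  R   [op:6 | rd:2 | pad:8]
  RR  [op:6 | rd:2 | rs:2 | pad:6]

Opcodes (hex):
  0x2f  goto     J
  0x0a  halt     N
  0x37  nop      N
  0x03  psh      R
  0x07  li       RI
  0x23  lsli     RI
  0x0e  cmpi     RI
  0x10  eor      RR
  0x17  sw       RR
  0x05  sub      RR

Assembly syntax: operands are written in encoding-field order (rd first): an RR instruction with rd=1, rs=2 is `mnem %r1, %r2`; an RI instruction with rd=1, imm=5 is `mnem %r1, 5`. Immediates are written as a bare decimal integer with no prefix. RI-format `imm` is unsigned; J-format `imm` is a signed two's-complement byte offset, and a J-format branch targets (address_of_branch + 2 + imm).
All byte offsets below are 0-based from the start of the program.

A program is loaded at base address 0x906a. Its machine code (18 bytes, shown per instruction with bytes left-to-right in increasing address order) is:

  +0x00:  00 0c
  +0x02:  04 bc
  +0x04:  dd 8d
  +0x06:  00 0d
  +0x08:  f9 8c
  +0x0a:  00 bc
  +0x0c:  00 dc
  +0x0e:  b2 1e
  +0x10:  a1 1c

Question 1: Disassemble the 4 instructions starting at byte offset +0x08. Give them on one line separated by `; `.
lsli %r0, 249; goto 0; nop; li %r2, 178

off 0x08: read f9 8c as little → 0x8cf9
  top 6b → 0x23 → lsli [RI]
  rd@[9:8]=0x0 ⇒ %r0
  imm@[7:0]=0xf9 ⇒ 249
off 0x0a: read 00 bc as little → 0xbc00
  top 6b → 0x2f → goto [J]
  imm@[9:0]=0x0 ⇒ 0
off 0x0c: read 00 dc as little → 0xdc00
  top 6b → 0x37 → nop [N]
off 0x0e: read b2 1e as little → 0x1eb2
  top 6b → 0x7 → li [RI]
  rd@[9:8]=0x2 ⇒ %r2
  imm@[7:0]=0xb2 ⇒ 178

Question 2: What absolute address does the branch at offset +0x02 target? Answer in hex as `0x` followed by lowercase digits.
0x9072

off 0x02: read 04 bc as little → 0xbc04
  top 6b → 0x2f → goto [J]
  imm@[9:0]=0x4 ⇒ 4
  target = base 0x906a + off 0x02 + 2 + imm 4 = 0x9072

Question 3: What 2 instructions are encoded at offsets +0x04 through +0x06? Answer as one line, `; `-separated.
+0x04: dd 8d ⇒ word 0x8ddd (little)
  top 6b → 0x23 → lsli [RI]
  rd@[9:8]=0x1 ⇒ %r1
  imm@[7:0]=0xdd ⇒ 221
+0x06: 00 0d ⇒ word 0x0d00 (little)
  top 6b → 0x3 → psh [R]
  rd@[9:8]=0x1 ⇒ %r1

lsli %r1, 221; psh %r1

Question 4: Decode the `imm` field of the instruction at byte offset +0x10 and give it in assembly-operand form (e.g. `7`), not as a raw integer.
@+10  little-endian(a1 1c) = 0x1ca1
  op=0x1ca1>>10=0x7 ⇒ li (RI)
  rd@[9:8]=0x0 ⇒ %r0
  imm@[7:0]=0xa1 ⇒ 161

161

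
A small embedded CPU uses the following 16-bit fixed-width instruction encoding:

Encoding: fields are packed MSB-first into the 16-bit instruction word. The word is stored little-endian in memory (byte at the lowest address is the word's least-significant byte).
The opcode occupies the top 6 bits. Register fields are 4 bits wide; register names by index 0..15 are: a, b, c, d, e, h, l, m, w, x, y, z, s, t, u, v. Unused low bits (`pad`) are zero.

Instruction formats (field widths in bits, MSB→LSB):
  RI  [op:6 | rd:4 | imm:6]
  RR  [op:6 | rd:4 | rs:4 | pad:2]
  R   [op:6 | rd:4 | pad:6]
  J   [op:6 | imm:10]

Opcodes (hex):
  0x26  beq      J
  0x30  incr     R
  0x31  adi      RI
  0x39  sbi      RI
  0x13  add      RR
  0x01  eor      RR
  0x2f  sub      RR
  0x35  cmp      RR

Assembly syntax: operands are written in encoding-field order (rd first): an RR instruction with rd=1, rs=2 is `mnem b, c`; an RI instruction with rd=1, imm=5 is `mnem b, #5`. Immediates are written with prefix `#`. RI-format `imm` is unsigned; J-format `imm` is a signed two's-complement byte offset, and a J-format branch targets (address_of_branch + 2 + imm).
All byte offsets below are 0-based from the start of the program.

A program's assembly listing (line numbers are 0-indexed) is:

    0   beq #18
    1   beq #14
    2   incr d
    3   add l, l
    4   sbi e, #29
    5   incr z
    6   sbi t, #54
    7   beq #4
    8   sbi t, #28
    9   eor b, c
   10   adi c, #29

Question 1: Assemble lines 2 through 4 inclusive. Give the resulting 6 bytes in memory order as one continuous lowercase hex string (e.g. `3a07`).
c0c0984d1de5

line 2 (incr): pack op=0x30:6|rd=3:4|pad=0:6 = 0xc0c0; little→ c0 c0
line 3 (add): pack op=0x13:6|rd=6:4|rs=6:4|pad=0:2 = 0x4d98; little→ 98 4d
line 4 (sbi): pack op=0x39:6|rd=4:4|imm=29:6 = 0xe51d; little→ 1d e5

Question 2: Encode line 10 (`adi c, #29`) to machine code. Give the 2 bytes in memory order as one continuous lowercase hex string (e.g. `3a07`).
line 10 (adi): pack op=0x31:6|rd=2:4|imm=29:6 = 0xc49d; little→ 9d c4

9dc4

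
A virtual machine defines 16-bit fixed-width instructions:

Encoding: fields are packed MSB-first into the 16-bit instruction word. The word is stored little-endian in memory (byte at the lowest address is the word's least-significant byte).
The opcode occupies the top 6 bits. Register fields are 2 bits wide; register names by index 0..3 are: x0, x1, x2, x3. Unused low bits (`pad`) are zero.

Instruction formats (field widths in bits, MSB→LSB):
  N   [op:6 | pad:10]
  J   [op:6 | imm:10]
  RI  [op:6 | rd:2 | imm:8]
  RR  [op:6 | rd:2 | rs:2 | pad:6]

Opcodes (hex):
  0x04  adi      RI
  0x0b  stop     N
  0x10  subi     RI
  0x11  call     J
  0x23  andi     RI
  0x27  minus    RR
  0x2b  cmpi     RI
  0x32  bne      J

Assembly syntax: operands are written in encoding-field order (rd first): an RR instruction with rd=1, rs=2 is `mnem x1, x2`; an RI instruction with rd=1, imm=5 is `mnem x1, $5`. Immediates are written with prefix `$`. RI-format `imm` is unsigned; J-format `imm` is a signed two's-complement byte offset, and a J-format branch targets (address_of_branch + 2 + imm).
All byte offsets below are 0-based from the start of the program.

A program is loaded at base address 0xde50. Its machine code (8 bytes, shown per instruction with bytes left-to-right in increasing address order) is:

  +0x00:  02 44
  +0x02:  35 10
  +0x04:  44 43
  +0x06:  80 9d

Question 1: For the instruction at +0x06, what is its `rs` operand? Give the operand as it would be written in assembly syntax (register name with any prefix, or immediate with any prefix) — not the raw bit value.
off 0x06: read 80 9d as little → 0x9d80
  top 6b → 0x27 → minus [RR]
  rd: (w>>8)&0x3=0x1 → x1
  rs: (w>>6)&0x3=0x2 → x2

x2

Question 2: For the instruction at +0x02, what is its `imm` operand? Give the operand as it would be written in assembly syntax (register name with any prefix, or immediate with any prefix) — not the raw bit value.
[02] 35 10 → 0x1035
  op=0x1035>>10=0x4 ⇒ adi (RI)
  [9:8] rd=0 = x0
  [7:0] imm=53 = $53

$53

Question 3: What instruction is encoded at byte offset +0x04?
@+04  little-endian(44 43) = 0x4344
  op=0x4344>>10=0x10 ⇒ subi (RI)
  rd@[9:8]=0x3 ⇒ x3
  imm@[7:0]=0x44 ⇒ $68

subi x3, $68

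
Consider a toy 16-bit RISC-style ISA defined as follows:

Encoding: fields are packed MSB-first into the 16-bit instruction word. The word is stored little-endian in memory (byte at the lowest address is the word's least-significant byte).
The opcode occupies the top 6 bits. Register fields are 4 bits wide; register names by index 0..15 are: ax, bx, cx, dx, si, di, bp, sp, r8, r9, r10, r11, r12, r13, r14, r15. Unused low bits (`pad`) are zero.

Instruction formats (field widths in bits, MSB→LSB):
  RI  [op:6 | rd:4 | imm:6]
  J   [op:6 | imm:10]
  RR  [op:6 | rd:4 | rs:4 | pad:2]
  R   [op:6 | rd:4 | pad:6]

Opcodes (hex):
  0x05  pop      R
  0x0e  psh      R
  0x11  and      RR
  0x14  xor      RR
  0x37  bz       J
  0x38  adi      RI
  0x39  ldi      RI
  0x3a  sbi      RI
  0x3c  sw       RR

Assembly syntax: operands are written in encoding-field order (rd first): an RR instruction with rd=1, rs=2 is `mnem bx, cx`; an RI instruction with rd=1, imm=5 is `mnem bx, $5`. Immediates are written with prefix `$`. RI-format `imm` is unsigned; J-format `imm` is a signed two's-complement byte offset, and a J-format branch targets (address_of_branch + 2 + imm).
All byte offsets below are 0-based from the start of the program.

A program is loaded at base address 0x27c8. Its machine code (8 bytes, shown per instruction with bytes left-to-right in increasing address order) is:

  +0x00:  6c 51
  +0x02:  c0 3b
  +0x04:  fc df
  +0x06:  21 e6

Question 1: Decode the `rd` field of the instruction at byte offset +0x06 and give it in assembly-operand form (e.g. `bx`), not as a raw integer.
+0x06: 21 e6 ⇒ word 0xe621 (little)
  op=0xe621>>10=0x39 ⇒ ldi (RI)
  [9:6] rd=8 = r8
  [5:0] imm=33 = $33

r8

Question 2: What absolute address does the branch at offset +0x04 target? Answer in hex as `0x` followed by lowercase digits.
off 0x04: read fc df as little → 0xdffc
  opcode bits[15:10]=0x37: bz/J
  [9:0] imm=1020 (s10→-4) = $-4
  target = base 0x27c8 + off 0x04 + 2 + imm -4 = 0x27ca

0x27ca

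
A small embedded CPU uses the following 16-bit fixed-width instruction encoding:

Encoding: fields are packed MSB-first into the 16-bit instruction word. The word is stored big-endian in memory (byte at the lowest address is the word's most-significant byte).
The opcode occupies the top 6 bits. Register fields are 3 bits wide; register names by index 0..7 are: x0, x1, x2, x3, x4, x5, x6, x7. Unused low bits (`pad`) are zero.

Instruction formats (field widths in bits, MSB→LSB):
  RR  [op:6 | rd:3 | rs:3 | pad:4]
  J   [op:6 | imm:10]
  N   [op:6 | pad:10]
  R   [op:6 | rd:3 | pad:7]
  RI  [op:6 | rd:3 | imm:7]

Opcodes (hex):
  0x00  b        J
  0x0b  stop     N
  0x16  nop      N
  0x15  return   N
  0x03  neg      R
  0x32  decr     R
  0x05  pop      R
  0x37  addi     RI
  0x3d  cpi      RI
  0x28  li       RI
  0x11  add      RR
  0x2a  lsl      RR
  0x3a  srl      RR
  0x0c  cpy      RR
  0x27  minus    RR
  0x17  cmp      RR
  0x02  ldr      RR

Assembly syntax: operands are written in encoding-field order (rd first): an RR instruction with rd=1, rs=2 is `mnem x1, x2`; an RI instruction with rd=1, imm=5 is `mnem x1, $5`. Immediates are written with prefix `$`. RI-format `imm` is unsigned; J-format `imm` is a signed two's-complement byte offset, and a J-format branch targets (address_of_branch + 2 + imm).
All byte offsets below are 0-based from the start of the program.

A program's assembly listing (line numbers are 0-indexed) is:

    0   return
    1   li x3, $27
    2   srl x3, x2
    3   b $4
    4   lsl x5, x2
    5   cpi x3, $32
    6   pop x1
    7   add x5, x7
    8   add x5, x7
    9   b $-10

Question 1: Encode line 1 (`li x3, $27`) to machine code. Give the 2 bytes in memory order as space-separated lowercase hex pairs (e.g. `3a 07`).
line 1 (li): pack op=0x28:6|rd=3:3|imm=27:7 = 0xa19b; big→ a1 9b

a1 9b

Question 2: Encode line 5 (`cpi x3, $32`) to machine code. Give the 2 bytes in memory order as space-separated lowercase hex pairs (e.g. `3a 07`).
f5 a0

L5: cpi op=0x3d:6|rd=3:3|imm=32:7 ⇒ 0xf5a0 ⇒ big f5 a0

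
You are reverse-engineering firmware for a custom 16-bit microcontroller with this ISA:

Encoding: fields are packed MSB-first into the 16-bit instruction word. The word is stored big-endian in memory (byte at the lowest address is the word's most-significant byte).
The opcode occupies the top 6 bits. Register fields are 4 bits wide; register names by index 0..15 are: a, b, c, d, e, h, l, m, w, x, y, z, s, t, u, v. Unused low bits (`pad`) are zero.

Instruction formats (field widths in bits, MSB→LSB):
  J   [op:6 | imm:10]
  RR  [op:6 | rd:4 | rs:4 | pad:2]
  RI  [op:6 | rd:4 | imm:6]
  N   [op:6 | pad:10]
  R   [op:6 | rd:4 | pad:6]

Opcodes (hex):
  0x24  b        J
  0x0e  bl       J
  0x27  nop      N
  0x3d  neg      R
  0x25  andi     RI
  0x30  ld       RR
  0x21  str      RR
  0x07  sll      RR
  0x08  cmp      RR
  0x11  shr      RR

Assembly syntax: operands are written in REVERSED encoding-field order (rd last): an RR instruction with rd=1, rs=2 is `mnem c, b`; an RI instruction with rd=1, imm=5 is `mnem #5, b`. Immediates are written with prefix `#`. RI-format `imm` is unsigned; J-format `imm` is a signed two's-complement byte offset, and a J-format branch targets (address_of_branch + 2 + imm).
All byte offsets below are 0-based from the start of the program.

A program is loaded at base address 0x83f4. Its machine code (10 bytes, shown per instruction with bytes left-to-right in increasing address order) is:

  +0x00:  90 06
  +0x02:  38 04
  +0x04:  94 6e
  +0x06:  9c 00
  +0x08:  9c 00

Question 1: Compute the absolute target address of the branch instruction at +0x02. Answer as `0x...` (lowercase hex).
0x83fc

+0x02: 38 04 ⇒ word 0x3804 (big)
  opcode bits[15:10]=0xe: bl/J
  [9:0] imm=4 = #4
  target = base 0x83f4 + off 0x02 + 2 + imm 4 = 0x83fc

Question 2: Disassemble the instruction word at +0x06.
+0x06: 9c 00 ⇒ word 0x9c00 (big)
  top 6b → 0x27 → nop [N]

nop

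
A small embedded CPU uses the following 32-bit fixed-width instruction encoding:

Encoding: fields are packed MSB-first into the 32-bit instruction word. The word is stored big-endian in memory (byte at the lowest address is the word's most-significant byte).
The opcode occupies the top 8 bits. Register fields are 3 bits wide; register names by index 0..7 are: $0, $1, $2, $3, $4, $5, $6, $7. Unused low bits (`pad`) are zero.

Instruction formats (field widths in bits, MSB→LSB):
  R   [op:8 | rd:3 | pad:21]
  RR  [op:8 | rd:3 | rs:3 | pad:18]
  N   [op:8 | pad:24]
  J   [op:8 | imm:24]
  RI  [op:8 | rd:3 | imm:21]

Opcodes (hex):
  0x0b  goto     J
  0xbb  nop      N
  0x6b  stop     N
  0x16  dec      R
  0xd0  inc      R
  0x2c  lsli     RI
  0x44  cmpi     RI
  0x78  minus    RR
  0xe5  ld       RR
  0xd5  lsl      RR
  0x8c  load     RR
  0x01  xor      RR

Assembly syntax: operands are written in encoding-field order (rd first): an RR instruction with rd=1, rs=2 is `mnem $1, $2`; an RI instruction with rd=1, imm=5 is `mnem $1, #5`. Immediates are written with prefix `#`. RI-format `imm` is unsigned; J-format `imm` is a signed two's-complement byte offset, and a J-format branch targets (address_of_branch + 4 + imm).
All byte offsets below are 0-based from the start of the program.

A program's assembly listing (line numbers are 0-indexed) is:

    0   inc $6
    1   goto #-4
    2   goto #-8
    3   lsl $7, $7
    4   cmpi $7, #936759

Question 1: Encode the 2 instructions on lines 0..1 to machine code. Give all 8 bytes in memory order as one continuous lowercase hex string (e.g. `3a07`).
line 0 (inc): pack op=0xd0:8|rd=6:3|pad=0:21 = 0xd0c00000; big→ d0 c0 00 00
line 1 (goto): pack op=0xb:8|imm=-4:24 = 0x0bfffffc; big→ 0b ff ff fc

d0c000000bfffffc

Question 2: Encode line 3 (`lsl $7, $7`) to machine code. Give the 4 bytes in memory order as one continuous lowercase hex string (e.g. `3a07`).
d5fc0000

3. lsl fields op=0xd5:8|rd=7:3|rs=7:3|pad=0:18 → word d5fc0000h → d5 fc 00 00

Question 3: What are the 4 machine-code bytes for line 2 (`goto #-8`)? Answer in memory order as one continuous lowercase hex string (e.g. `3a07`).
0bfffff8

2. goto fields op=0xb:8|imm=-8:24 → word 0bfffff8h → 0b ff ff f8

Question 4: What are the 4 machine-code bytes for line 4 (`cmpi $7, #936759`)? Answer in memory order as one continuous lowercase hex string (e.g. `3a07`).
44ee4b37

line 4 (cmpi): pack op=0x44:8|rd=7:3|imm=936759:21 = 0x44ee4b37; big→ 44 ee 4b 37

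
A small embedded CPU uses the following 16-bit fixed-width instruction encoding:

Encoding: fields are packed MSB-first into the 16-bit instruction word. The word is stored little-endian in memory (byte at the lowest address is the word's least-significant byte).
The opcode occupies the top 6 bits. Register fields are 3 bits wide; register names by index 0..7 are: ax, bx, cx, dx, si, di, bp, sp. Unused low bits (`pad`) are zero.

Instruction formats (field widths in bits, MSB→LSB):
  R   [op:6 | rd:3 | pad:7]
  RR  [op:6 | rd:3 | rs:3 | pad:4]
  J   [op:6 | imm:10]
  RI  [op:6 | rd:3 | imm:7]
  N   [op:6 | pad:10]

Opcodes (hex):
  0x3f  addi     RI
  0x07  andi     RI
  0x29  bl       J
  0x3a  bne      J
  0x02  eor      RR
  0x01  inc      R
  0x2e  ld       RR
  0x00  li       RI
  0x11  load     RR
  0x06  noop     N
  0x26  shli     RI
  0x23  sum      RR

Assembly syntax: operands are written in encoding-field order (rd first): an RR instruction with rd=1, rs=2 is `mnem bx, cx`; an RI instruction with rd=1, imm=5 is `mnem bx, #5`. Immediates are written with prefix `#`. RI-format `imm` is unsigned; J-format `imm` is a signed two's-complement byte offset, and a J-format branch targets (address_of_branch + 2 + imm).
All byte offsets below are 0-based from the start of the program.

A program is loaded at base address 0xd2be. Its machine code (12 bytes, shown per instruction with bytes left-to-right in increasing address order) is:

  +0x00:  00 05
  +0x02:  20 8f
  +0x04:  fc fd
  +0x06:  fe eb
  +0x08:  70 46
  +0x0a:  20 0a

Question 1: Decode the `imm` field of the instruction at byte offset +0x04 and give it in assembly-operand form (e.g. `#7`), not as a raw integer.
#124

+0x04: fc fd ⇒ word 0xfdfc (little)
  op=0xfdfc>>10=0x3f ⇒ addi (RI)
  [9:7] rd=3 = dx
  [6:0] imm=124 = #124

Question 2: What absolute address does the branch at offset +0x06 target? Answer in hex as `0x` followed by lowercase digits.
[06] fe eb → 0xebfe
  opcode bits[15:10]=0x3a: bne/J
  imm: (w>>0)&0x3ff=0x3fe (s10→-2) → #-2
  target = base 0xd2be + off 0x06 + 2 + imm -2 = 0xd2c4

0xd2c4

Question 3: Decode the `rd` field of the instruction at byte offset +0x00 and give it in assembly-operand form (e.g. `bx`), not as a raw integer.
[00] 00 05 → 0x0500
  opcode bits[15:10]=0x1: inc/R
  rd: (w>>7)&0x7=0x2 → cx

cx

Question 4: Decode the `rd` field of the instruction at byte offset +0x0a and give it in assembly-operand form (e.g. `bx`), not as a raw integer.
@+0a  little-endian(20 0a) = 0x0a20
  opcode bits[15:10]=0x2: eor/RR
  rd@[9:7]=0x4 ⇒ si
  rs@[6:4]=0x2 ⇒ cx

si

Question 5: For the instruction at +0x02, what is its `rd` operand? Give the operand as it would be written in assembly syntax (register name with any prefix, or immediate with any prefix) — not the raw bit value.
@+02  little-endian(20 8f) = 0x8f20
  op=0x8f20>>10=0x23 ⇒ sum (RR)
  rd: (w>>7)&0x7=0x6 → bp
  rs: (w>>4)&0x7=0x2 → cx

bp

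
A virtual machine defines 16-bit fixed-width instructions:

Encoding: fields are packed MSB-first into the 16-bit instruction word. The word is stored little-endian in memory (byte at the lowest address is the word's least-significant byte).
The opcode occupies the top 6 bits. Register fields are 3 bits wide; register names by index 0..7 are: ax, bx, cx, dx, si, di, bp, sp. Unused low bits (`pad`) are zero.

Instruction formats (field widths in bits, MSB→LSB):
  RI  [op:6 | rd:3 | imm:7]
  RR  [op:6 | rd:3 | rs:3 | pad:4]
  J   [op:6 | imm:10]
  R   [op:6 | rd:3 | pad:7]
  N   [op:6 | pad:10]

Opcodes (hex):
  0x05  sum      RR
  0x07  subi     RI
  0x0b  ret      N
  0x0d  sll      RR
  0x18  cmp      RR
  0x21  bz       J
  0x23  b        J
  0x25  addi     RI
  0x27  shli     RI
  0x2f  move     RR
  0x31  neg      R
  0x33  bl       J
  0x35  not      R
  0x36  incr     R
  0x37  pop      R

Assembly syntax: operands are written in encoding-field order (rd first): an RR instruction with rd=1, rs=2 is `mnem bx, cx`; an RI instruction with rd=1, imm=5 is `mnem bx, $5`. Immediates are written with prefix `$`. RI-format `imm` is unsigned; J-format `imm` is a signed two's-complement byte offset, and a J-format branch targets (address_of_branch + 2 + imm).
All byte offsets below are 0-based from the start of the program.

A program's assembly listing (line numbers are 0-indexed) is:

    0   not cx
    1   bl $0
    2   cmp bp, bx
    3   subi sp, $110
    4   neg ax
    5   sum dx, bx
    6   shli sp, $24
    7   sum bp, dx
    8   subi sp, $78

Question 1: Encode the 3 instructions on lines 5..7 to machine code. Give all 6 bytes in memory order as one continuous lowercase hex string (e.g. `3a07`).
line 5 (sum): pack op=0x5:6|rd=3:3|rs=1:3|pad=0:4 = 0x1590; little→ 90 15
line 6 (shli): pack op=0x27:6|rd=7:3|imm=24:7 = 0x9f98; little→ 98 9f
line 7 (sum): pack op=0x5:6|rd=6:3|rs=3:3|pad=0:4 = 0x1730; little→ 30 17

9015989f3017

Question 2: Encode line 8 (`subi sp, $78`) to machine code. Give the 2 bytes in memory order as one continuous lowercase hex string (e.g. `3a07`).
line 8 (subi): pack op=0x7:6|rd=7:3|imm=78:7 = 0x1fce; little→ ce 1f

ce1f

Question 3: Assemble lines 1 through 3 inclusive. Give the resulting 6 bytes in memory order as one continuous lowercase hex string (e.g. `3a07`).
L1: bl op=0x33:6|imm=0:10 ⇒ 0xcc00 ⇒ little 00 cc
L2: cmp op=0x18:6|rd=6:3|rs=1:3|pad=0:4 ⇒ 0x6310 ⇒ little 10 63
L3: subi op=0x7:6|rd=7:3|imm=110:7 ⇒ 0x1fee ⇒ little ee 1f

00cc1063ee1f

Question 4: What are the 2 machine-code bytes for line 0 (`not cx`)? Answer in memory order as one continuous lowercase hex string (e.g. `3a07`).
00d5

0. not fields op=0x35:6|rd=2:3|pad=0:7 → word d500h → 00 d5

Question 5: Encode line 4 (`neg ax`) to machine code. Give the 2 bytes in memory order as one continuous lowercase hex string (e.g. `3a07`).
00c4

4. neg fields op=0x31:6|rd=0:3|pad=0:7 → word c400h → 00 c4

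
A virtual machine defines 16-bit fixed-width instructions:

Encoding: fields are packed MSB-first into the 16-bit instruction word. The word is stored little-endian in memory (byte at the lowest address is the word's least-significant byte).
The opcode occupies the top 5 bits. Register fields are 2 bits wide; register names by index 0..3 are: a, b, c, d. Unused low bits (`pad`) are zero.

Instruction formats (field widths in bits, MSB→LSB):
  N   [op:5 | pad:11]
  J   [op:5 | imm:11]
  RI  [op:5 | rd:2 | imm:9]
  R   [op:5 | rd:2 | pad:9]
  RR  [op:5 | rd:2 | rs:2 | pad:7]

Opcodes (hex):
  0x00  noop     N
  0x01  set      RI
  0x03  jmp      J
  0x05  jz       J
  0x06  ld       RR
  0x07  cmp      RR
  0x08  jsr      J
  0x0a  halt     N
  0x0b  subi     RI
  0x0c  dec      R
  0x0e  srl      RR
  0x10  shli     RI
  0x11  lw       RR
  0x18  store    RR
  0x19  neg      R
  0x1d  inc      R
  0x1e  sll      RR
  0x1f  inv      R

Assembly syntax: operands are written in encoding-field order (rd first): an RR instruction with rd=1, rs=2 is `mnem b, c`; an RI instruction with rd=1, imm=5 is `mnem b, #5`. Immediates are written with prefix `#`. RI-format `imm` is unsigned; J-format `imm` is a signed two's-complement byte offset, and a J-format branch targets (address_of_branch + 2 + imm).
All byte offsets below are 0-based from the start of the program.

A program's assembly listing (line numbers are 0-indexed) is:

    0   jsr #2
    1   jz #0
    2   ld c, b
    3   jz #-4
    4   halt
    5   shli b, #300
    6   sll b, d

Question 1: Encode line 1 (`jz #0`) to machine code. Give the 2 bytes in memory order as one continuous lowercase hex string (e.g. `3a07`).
line 1 (jz): pack op=0x5:5|imm=0:11 = 0x2800; little→ 00 28

0028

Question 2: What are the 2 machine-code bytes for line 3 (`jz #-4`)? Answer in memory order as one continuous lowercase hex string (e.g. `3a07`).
fc2f

3. jz fields op=0x5:5|imm=-4:11 → word 2ffch → fc 2f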